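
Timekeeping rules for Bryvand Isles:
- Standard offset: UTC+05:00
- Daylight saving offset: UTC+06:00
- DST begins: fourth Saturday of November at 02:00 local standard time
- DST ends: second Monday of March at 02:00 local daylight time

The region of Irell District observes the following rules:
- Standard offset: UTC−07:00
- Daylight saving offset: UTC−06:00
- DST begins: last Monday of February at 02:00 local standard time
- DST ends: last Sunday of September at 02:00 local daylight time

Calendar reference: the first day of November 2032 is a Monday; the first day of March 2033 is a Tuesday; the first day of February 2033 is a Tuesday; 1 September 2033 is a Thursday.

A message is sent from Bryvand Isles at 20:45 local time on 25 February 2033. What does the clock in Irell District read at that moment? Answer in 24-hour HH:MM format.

1 November 2032 is a Monday, so the first Saturday is November 6 and the fourth is November 27.
1 March 2033 is a Tuesday, so the first Monday is March 7 and the second is March 14.
Daylight saving runs 27 November 2032 – 14 March 2033; 25 February 2033 is inside that window, so Bryvand Isles is at UTC+06:00.
20:45 Bryvand Isles − 6h = 14:45 UTC.
1 February 2033 is a Tuesday, so Mondays fall on 7, 14, 21, 28; the last is February 28.
1 September 2033 is a Thursday, so Sundays fall on 4, 11, 18, 25; the last is September 25.
At the standard offset (UTC−07:00), 14:45 UTC − 7h = 07:45 Irell District standard time.
The standard-time date in Irell District, 25 February 2033, does not fall between 28 February and 25 September, so daylight saving is not in effect and Irell District is at UTC−07:00.
14:45 UTC − 7h = 07:45 Irell District.

07:45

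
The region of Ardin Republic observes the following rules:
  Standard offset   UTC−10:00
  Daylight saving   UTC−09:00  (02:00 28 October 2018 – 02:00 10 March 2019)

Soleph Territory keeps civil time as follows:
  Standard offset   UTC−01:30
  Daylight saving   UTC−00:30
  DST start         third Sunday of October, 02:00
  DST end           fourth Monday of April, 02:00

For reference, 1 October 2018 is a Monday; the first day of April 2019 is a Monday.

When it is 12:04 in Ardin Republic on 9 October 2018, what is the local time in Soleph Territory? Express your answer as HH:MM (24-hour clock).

9 October 2018 is outside the daylight-saving period (28 October 2018 – 10 March 2019), so Ardin Republic is on standard time, UTC−10:00.
12:04 Ardin Republic + 10h = 22:04 UTC.
1 October 2018 is a Monday, so the first Sunday is October 7 and the third is October 21.
1 April 2019 is a Monday, so the first Monday is April 1 and the fourth is April 22.
At the standard offset (UTC−01:30), 22:04 UTC − 1h30m = 20:34 Soleph Territory standard time.
The standard-time date in Soleph Territory, 9 October 2018, is outside the daylight-saving period (21 October 2018 – 22 April 2019), so Soleph Territory is on standard time, UTC−01:30.
22:04 UTC − 1h30m = 20:34 Soleph Territory.

20:34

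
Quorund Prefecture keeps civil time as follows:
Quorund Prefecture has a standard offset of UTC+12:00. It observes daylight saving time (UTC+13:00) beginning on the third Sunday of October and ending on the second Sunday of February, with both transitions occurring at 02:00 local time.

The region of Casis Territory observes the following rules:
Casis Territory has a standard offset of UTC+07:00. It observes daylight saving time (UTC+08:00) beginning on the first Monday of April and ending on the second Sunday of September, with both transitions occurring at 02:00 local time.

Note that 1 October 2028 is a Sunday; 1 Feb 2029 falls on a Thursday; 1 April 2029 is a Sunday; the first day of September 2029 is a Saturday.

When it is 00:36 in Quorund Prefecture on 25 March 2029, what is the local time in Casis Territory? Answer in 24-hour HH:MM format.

19:36

1 October 2028 is a Sunday, so the first Sunday is October 1 and the third is October 15.
1 February 2029 is a Thursday, so the first Sunday is February 4 and the second is February 11.
25 March 2029 is outside the daylight-saving period (15 October 2028 – 11 February 2029), so Quorund Prefecture is on standard time, UTC+12:00.
00:36 Quorund Prefecture − 12h = 12:36 UTC (rolling into the previous day, 24 March 2029).
1 April 2029 is a Sunday, so the first Monday is April 2.
1 September 2029 is a Saturday, so the first Sunday is September 2 and the second is September 9.
At the standard offset (UTC+07:00), 12:36 UTC + 7h = 19:36 Casis Territory standard time.
Daylight saving runs 2 April – 9 September; the standard-time date in Casis Territory, 24 March 2029, is outside that window, so Casis Territory is on standard time at UTC+07:00.
12:36 UTC + 7h = 19:36 Casis Territory.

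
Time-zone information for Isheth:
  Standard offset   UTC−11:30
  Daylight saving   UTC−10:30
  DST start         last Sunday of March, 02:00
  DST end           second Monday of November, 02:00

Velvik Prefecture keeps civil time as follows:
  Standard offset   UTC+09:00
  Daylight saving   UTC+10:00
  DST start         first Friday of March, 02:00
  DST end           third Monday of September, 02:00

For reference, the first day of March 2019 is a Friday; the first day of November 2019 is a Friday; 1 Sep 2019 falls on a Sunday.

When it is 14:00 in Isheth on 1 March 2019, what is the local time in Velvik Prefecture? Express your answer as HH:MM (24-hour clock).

11:30

1 March 2019 is a Friday, so Sundays fall on 3, 10, 17, 24, 31; the last is March 31.
1 November 2019 is a Friday, so the first Monday is November 4 and the second is November 11.
Daylight saving runs 31 March – 11 November; 1 March 2019 is outside that window, so Isheth is on standard time at UTC−11:30.
14:00 Isheth + 11h30m = 01:30 UTC (rolling into the next day, 2 March 2019).
1 March 2019 is a Friday, so the first Friday is March 1.
1 September 2019 is a Sunday, so the first Monday is September 2 and the third is September 16.
At the standard offset (UTC+09:00), 01:30 UTC + 9h = 10:30 Velvik Prefecture standard time.
The standard-time date in Velvik Prefecture, 2 March 2019, falls between 1 March and 16 September, so daylight saving is in effect and Velvik Prefecture is at UTC+10:00.
01:30 UTC + 10h = 11:30 Velvik Prefecture.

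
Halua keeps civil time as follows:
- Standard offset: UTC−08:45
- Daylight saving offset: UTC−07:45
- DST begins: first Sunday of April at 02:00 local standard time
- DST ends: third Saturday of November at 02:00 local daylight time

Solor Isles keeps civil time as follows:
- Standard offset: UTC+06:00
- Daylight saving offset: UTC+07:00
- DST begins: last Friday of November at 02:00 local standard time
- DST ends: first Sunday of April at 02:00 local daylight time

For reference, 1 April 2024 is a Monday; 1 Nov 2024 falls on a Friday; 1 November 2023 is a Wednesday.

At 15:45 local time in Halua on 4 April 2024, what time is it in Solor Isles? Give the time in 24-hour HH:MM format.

1 April 2024 is a Monday, so the first Sunday is April 7.
1 November 2024 is a Friday, so the first Saturday is November 2 and the third is November 16.
4 April 2024 is outside the daylight-saving period (7 April – 16 November), so Halua is on standard time, UTC−08:45.
15:45 Halua + 8h45m = 00:30 UTC (rolling into the next day, 5 April 2024).
1 November 2023 is a Wednesday, so Fridays fall on 3, 10, 17, 24; the last is November 24.
1 April 2024 is a Monday, so the first Sunday is April 7.
At the standard offset (UTC+06:00), 00:30 UTC + 6h = 06:30 Solor Isles standard time.
Daylight saving runs 24 November 2023 – 7 April 2024; the standard-time date in Solor Isles, 5 April 2024, is inside that window, so Solor Isles is at UTC+07:00.
00:30 UTC + 7h = 07:30 Solor Isles.

07:30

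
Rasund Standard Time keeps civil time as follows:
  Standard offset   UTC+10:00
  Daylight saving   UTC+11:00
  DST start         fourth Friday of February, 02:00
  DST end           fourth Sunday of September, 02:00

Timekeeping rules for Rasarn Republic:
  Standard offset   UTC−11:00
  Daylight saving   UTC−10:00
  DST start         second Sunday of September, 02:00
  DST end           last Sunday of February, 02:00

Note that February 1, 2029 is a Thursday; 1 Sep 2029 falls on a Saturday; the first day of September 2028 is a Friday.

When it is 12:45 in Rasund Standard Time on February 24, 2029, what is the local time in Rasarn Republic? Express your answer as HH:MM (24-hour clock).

1 February 2029 is a Thursday, so the first Friday is February 2 and the fourth is February 23.
1 September 2029 is a Saturday, so the first Sunday is September 2 and the fourth is September 23.
February 24, 2029 lies within the daylight-saving period (23 February – 23 September), so Rasund Standard Time is on daylight time, UTC+11:00.
12:45 Rasund Standard Time − 11h = 01:45 UTC.
1 September 2028 is a Friday, so the first Sunday is September 3 and the second is September 10.
1 February 2029 is a Thursday, so Sundays fall on 4, 11, 18, 25; the last is February 25.
At the standard offset (UTC−11:00), 01:45 UTC − 11h = 14:45 Rasarn Republic standard time (rolling into the previous day, 23 February 2029).
The standard-time date in Rasarn Republic, February 23, 2029, lies within the daylight-saving period (10 September 2028 – 25 February 2029), so Rasarn Republic is on daylight time, UTC−10:00.
01:45 UTC − 10h = 15:45 Rasarn Republic (rolling into the previous day, 23 February 2029).

15:45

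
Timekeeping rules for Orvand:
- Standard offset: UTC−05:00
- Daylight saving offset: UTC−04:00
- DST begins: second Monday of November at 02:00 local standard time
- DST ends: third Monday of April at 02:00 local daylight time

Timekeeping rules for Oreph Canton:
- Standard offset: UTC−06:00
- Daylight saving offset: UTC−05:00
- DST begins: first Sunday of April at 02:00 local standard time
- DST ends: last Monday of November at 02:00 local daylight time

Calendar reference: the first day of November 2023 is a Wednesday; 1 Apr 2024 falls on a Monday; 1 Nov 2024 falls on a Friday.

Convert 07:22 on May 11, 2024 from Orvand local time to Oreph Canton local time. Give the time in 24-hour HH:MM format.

1 November 2023 is a Wednesday, so the first Monday is November 6 and the second is November 13.
1 April 2024 is a Monday, so the first Monday is April 1 and the third is April 15.
Daylight saving runs 13 November 2023 – 15 April 2024; May 11, 2024 is outside that window, so Orvand is on standard time at UTC−05:00.
07:22 Orvand + 5h = 12:22 UTC.
1 April 2024 is a Monday, so the first Sunday is April 7.
1 November 2024 is a Friday, so Mondays fall on 4, 11, 18, 25; the last is November 25.
At the standard offset (UTC−06:00), 12:22 UTC − 6h = 06:22 Oreph Canton standard time.
Daylight saving runs 7 April – 25 November; the standard-time date in Oreph Canton, May 11, 2024, is inside that window, so Oreph Canton is at UTC−05:00.
12:22 UTC − 5h = 07:22 Oreph Canton.

07:22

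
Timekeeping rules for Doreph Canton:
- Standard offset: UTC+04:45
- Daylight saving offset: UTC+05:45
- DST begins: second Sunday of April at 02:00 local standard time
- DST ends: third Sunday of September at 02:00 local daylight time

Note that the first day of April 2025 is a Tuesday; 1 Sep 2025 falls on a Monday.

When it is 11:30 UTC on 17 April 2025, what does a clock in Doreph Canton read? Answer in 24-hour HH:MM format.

17:15

1 April 2025 is a Tuesday, so the first Sunday is April 6 and the second is April 13.
1 September 2025 is a Monday, so the first Sunday is September 7 and the third is September 21.
At the standard offset (UTC+04:45), 11:30 UTC + 4h45m = 16:15 Doreph Canton standard time.
The standard-time date in Doreph Canton, 17 April 2025, lies within the daylight-saving period (13 April – 21 September), so Doreph Canton is on daylight time, UTC+05:45.
11:30 UTC + 5h45m = 17:15 local.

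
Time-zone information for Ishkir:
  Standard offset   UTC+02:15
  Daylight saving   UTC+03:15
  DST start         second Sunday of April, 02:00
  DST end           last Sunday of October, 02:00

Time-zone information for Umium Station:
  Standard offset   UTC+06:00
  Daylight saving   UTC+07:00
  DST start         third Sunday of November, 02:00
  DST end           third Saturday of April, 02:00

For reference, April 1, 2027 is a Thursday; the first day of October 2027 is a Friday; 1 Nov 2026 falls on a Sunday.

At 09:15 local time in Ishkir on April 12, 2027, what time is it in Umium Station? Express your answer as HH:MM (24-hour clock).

13:00

1 April 2027 is a Thursday, so the first Sunday is April 4 and the second is April 11.
1 October 2027 is a Friday, so Sundays fall on 3, 10, 17, 24, 31; the last is October 31.
April 12, 2027 falls between 11 April and 31 October, so daylight saving is in effect and Ishkir is at UTC+03:15.
09:15 Ishkir − 3h15m = 06:00 UTC.
1 November 2026 is a Sunday, so the first Sunday is November 1 and the third is November 15.
1 April 2027 is a Thursday, so the first Saturday is April 3 and the third is April 17.
At the standard offset (UTC+06:00), 06:00 UTC + 6h = 12:00 Umium Station standard time.
The standard-time date in Umium Station, April 12, 2027, falls between 15 November 2026 and 17 April 2027, so daylight saving is in effect and Umium Station is at UTC+07:00.
06:00 UTC + 7h = 13:00 Umium Station.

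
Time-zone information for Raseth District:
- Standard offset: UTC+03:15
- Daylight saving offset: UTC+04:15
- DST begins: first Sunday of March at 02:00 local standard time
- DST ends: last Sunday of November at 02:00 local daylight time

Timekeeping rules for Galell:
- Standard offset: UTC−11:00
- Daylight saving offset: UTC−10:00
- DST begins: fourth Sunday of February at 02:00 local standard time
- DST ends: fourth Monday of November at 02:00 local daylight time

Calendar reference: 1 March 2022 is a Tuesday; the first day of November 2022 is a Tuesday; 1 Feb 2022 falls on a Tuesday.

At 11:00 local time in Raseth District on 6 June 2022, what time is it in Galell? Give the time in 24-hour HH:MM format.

1 March 2022 is a Tuesday, so the first Sunday is March 6.
1 November 2022 is a Tuesday, so Sundays fall on 6, 13, 20, 27; the last is November 27.
Daylight saving runs 6 March – 27 November; 6 June 2022 is inside that window, so Raseth District is at UTC+04:15.
11:00 Raseth District − 4h15m = 06:45 UTC.
1 February 2022 is a Tuesday, so the first Sunday is February 6 and the fourth is February 27.
1 November 2022 is a Tuesday, so the first Monday is November 7 and the fourth is November 28.
At the standard offset (UTC−11:00), 06:45 UTC − 11h = 19:45 Galell standard time (rolling into the previous day, 5 June 2022).
Daylight saving runs 27 February – 28 November; the standard-time date in Galell, 5 June 2022, is inside that window, so Galell is at UTC−10:00.
06:45 UTC − 10h = 20:45 Galell (rolling into the previous day, 5 June 2022).

20:45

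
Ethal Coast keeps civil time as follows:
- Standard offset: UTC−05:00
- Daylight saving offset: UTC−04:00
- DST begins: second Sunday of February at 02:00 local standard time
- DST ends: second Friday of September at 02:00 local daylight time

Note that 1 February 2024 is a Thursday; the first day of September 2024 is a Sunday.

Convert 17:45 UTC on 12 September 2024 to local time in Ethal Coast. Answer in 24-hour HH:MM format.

1 February 2024 is a Thursday, so the first Sunday is February 4 and the second is February 11.
1 September 2024 is a Sunday, so the first Friday is September 6 and the second is September 13.
At the standard offset (UTC−05:00), 17:45 UTC − 5h = 12:45 Ethal Coast standard time.
Daylight saving runs 11 February – 13 September; the standard-time date in Ethal Coast, 12 September 2024, is inside that window, so Ethal Coast is at UTC−04:00.
17:45 UTC − 4h = 13:45 local.

13:45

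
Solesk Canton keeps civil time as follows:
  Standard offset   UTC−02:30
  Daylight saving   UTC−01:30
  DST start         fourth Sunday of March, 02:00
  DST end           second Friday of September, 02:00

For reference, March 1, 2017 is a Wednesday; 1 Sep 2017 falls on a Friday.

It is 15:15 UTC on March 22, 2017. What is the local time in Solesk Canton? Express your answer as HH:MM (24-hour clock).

12:45

1 March 2017 is a Wednesday, so the first Sunday is March 5 and the fourth is March 26.
1 September 2017 is a Friday, so the first Friday is September 1 and the second is September 8.
At the standard offset (UTC−02:30), 15:15 UTC − 2h30m = 12:45 Solesk Canton standard time.
Daylight saving runs 26 March – 8 September; the standard-time date in Solesk Canton, March 22, 2017, is outside that window, so Solesk Canton is on standard time at UTC−02:30.
15:15 UTC − 2h30m = 12:45 local.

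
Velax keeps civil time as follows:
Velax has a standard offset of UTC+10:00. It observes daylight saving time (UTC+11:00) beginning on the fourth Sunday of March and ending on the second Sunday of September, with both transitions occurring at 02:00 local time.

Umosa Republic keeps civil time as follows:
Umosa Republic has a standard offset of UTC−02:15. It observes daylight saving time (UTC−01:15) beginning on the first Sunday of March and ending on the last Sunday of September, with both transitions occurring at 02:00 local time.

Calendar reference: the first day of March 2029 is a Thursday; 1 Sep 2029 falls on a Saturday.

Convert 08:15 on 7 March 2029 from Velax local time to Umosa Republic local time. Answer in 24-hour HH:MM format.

21:00

1 March 2029 is a Thursday, so the first Sunday is March 4 and the fourth is March 25.
1 September 2029 is a Saturday, so the first Sunday is September 2 and the second is September 9.
7 March 2029 does not fall between 25 March and 9 September, so daylight saving is not in effect and Velax is at UTC+10:00.
08:15 Velax − 10h = 22:15 UTC (rolling into the previous day, 6 March 2029).
1 March 2029 is a Thursday, so the first Sunday is March 4.
1 September 2029 is a Saturday, so Sundays fall on 2, 9, 16, 23, 30; the last is September 30.
At the standard offset (UTC−02:15), 22:15 UTC − 2h15m = 20:00 Umosa Republic standard time.
Daylight saving runs 4 March – 30 September; the standard-time date in Umosa Republic, 6 March 2029, is inside that window, so Umosa Republic is at UTC−01:15.
22:15 UTC − 1h15m = 21:00 Umosa Republic.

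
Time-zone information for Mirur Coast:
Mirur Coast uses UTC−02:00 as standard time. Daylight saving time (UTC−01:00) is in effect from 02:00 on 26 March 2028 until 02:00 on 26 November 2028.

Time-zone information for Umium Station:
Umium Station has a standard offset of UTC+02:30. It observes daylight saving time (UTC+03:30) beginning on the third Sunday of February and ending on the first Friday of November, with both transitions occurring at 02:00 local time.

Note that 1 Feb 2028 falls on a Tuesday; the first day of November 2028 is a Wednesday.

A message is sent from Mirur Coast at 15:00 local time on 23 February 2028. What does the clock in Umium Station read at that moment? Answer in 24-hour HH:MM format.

23 February 2028 does not fall between 26 March and 26 November, so daylight saving is not in effect and Mirur Coast is at UTC−02:00.
15:00 Mirur Coast + 2h = 17:00 UTC.
1 February 2028 is a Tuesday, so the first Sunday is February 6 and the third is February 20.
1 November 2028 is a Wednesday, so the first Friday is November 3.
At the standard offset (UTC+02:30), 17:00 UTC + 2h30m = 19:30 Umium Station standard time.
The standard-time date in Umium Station, 23 February 2028, lies within the daylight-saving period (20 February – 3 November), so Umium Station is on daylight time, UTC+03:30.
17:00 UTC + 3h30m = 20:30 Umium Station.

20:30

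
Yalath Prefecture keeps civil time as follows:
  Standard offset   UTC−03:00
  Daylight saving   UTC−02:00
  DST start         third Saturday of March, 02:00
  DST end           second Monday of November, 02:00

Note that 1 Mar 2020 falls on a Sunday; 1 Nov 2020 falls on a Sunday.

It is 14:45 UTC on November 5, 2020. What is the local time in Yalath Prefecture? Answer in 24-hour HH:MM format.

12:45

1 March 2020 is a Sunday, so the first Saturday is March 7 and the third is March 21.
1 November 2020 is a Sunday, so the first Monday is November 2 and the second is November 9.
At the standard offset (UTC−03:00), 14:45 UTC − 3h = 11:45 Yalath Prefecture standard time.
Daylight saving runs 21 March – 9 November; the standard-time date in Yalath Prefecture, November 5, 2020, is inside that window, so Yalath Prefecture is at UTC−02:00.
14:45 UTC − 2h = 12:45 local.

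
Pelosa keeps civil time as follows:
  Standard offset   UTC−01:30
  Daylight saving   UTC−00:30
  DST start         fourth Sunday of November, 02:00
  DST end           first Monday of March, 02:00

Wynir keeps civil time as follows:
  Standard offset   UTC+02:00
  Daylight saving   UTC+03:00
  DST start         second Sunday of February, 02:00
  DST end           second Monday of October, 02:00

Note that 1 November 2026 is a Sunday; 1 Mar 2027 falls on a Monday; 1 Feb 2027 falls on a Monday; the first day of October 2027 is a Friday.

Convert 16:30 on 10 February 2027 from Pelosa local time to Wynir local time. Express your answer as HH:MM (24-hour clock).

1 November 2026 is a Sunday, so the first Sunday is November 1 and the fourth is November 22.
1 March 2027 is a Monday, so the first Monday is March 1.
10 February 2027 lies within the daylight-saving period (22 November 2026 – 1 March 2027), so Pelosa is on daylight time, UTC−00:30.
16:30 Pelosa + 0h30m = 17:00 UTC.
1 February 2027 is a Monday, so the first Sunday is February 7 and the second is February 14.
1 October 2027 is a Friday, so the first Monday is October 4 and the second is October 11.
At the standard offset (UTC+02:00), 17:00 UTC + 2h = 19:00 Wynir standard time.
Daylight saving runs 14 February – 11 October; the standard-time date in Wynir, 10 February 2027, is outside that window, so Wynir is on standard time at UTC+02:00.
17:00 UTC + 2h = 19:00 Wynir.

19:00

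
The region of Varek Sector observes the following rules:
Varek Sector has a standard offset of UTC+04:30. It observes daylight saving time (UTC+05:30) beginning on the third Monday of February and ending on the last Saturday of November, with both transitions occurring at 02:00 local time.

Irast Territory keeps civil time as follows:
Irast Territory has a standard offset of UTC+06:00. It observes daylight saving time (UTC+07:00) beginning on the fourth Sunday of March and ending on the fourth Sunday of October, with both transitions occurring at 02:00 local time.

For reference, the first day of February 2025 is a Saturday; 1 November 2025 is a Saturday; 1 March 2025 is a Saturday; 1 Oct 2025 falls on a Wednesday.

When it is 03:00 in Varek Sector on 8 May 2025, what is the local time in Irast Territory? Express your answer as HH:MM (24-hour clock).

04:30

1 February 2025 is a Saturday, so the first Monday is February 3 and the third is February 17.
1 November 2025 is a Saturday, so Saturdays fall on 1, 8, 15, 22, 29; the last is November 29.
8 May 2025 falls between 17 February and 29 November, so daylight saving is in effect and Varek Sector is at UTC+05:30.
03:00 Varek Sector − 5h30m = 21:30 UTC (rolling into the previous day, 7 May 2025).
1 March 2025 is a Saturday, so the first Sunday is March 2 and the fourth is March 23.
1 October 2025 is a Wednesday, so the first Sunday is October 5 and the fourth is October 26.
At the standard offset (UTC+06:00), 21:30 UTC + 6h = 03:30 Irast Territory standard time (rolling into the next day, 8 May 2025).
The standard-time date in Irast Territory, 8 May 2025, lies within the daylight-saving period (23 March – 26 October), so Irast Territory is on daylight time, UTC+07:00.
21:30 UTC + 7h = 04:30 Irast Territory (rolling into the next day, 8 May 2025).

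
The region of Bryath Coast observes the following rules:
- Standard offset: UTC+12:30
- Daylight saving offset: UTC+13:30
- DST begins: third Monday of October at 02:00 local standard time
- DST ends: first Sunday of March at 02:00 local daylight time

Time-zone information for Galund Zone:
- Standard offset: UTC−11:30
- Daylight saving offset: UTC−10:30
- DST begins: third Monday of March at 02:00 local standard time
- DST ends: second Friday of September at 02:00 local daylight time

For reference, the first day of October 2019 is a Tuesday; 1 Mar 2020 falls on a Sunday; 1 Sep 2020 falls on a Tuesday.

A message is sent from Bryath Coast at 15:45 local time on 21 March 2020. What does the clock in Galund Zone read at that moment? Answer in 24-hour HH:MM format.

1 October 2019 is a Tuesday, so the first Monday is October 7 and the third is October 21.
1 March 2020 is a Sunday, so the first Sunday is March 1.
Daylight saving runs 21 October 2019 – 1 March 2020; 21 March 2020 is outside that window, so Bryath Coast is on standard time at UTC+12:30.
15:45 Bryath Coast − 12h30m = 03:15 UTC.
1 March 2020 is a Sunday, so the first Monday is March 2 and the third is March 16.
1 September 2020 is a Tuesday, so the first Friday is September 4 and the second is September 11.
At the standard offset (UTC−11:30), 03:15 UTC − 11h30m = 15:45 Galund Zone standard time (rolling into the previous day, 20 March 2020).
The standard-time date in Galund Zone, 20 March 2020, lies within the daylight-saving period (16 March – 11 September), so Galund Zone is on daylight time, UTC−10:30.
03:15 UTC − 10h30m = 16:45 Galund Zone (rolling into the previous day, 20 March 2020).

16:45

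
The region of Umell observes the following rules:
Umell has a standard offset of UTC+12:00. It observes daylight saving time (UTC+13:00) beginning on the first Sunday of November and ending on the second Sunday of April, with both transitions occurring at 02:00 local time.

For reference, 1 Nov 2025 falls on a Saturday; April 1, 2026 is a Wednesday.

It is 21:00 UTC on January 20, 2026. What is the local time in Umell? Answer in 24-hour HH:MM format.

10:00

1 November 2025 is a Saturday, so the first Sunday is November 2.
1 April 2026 is a Wednesday, so the first Sunday is April 5 and the second is April 12.
At the standard offset (UTC+12:00), 21:00 UTC + 12h = 09:00 Umell standard time (rolling into the next day, 21 January 2026).
The standard-time date in Umell, January 21, 2026, lies within the daylight-saving period (2 November 2025 – 12 April 2026), so Umell is on daylight time, UTC+13:00.
21:00 UTC + 13h = 10:00 local (rolling into the next day, 21 January 2026).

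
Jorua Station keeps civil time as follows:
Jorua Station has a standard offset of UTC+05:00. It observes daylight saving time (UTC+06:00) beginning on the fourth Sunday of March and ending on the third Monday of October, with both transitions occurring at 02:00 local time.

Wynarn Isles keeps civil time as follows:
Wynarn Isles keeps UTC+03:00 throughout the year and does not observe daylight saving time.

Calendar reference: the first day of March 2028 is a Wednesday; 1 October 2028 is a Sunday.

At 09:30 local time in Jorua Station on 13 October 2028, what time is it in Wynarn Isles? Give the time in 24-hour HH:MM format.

1 March 2028 is a Wednesday, so the first Sunday is March 5 and the fourth is March 26.
1 October 2028 is a Sunday, so the first Monday is October 2 and the third is October 16.
13 October 2028 lies within the daylight-saving period (26 March – 16 October), so Jorua Station is on daylight time, UTC+06:00.
09:30 Jorua Station − 6h = 03:30 UTC.
Wynarn Isles has no daylight saving, so its offset is UTC+03:00 year-round.
03:30 UTC + 3h = 06:30 Wynarn Isles.

06:30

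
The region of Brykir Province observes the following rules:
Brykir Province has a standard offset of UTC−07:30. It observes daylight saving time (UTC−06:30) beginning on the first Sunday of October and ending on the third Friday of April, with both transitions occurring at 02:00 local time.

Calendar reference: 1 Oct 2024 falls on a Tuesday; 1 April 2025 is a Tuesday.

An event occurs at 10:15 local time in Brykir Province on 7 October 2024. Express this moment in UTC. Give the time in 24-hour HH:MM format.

16:45

1 October 2024 is a Tuesday, so the first Sunday is October 6.
1 April 2025 is a Tuesday, so the first Friday is April 4 and the third is April 18.
Daylight saving runs 6 October 2024 – 18 April 2025; 7 October 2024 is inside that window, so Brykir Province is at UTC−06:30.
10:15 local + 6h30m = 16:45 UTC.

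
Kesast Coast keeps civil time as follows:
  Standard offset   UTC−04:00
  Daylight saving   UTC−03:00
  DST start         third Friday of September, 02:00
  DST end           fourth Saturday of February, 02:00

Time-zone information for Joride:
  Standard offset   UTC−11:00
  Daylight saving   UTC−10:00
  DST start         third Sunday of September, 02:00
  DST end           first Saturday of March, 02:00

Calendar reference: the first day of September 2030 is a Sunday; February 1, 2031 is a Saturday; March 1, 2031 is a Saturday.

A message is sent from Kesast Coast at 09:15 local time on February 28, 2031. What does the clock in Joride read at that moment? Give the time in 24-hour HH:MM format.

1 September 2030 is a Sunday, so the first Friday is September 6 and the third is September 20.
1 February 2031 is a Saturday, so the first Saturday is February 1 and the fourth is February 22.
February 28, 2031 is outside the daylight-saving period (20 September 2030 – 22 February 2031), so Kesast Coast is on standard time, UTC−04:00.
09:15 Kesast Coast + 4h = 13:15 UTC.
1 September 2030 is a Sunday, so the first Sunday is September 1 and the third is September 15.
1 March 2031 is a Saturday, so the first Saturday is March 1.
At the standard offset (UTC−11:00), 13:15 UTC − 11h = 02:15 Joride standard time.
The standard-time date in Joride, February 28, 2031, falls between 15 September 2030 and 1 March 2031, so daylight saving is in effect and Joride is at UTC−10:00.
13:15 UTC − 10h = 03:15 Joride.

03:15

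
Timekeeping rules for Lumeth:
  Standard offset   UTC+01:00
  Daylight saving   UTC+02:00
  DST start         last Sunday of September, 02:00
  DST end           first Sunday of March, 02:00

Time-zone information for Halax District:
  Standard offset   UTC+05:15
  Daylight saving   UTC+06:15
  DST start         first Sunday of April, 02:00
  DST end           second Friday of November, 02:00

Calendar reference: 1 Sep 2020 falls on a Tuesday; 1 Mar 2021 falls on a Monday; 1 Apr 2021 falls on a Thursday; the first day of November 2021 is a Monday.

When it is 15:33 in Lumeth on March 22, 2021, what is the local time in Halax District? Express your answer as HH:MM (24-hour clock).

19:48

1 September 2020 is a Tuesday, so Sundays fall on 6, 13, 20, 27; the last is September 27.
1 March 2021 is a Monday, so the first Sunday is March 7.
March 22, 2021 does not fall between 27 September 2020 and 7 March 2021, so daylight saving is not in effect and Lumeth is at UTC+01:00.
15:33 Lumeth − 1h = 14:33 UTC.
1 April 2021 is a Thursday, so the first Sunday is April 4.
1 November 2021 is a Monday, so the first Friday is November 5 and the second is November 12.
At the standard offset (UTC+05:15), 14:33 UTC + 5h15m = 19:48 Halax District standard time.
The standard-time date in Halax District, March 22, 2021, does not fall between 4 April and 12 November, so daylight saving is not in effect and Halax District is at UTC+05:15.
14:33 UTC + 5h15m = 19:48 Halax District.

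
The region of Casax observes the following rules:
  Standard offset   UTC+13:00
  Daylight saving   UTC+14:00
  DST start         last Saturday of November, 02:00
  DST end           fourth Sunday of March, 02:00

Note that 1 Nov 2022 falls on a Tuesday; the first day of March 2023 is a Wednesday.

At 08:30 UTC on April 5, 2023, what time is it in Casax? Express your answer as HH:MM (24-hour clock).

21:30

1 November 2022 is a Tuesday, so Saturdays fall on 5, 12, 19, 26; the last is November 26.
1 March 2023 is a Wednesday, so the first Sunday is March 5 and the fourth is March 26.
At the standard offset (UTC+13:00), 08:30 UTC + 13h = 21:30 Casax standard time.
The standard-time date in Casax, April 5, 2023, is outside the daylight-saving period (26 November 2022 – 26 March 2023), so Casax is on standard time, UTC+13:00.
08:30 UTC + 13h = 21:30 local.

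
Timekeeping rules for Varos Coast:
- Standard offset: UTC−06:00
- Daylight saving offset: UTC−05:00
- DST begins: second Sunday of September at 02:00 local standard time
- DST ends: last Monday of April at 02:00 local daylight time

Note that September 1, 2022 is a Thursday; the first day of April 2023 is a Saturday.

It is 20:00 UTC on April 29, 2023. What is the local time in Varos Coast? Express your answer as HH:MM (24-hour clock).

1 September 2022 is a Thursday, so the first Sunday is September 4 and the second is September 11.
1 April 2023 is a Saturday, so Mondays fall on 3, 10, 17, 24; the last is April 24.
At the standard offset (UTC−06:00), 20:00 UTC − 6h = 14:00 Varos Coast standard time.
The standard-time date in Varos Coast, April 29, 2023, does not fall between 11 September 2022 and 24 April 2023, so daylight saving is not in effect and Varos Coast is at UTC−06:00.
20:00 UTC − 6h = 14:00 local.

14:00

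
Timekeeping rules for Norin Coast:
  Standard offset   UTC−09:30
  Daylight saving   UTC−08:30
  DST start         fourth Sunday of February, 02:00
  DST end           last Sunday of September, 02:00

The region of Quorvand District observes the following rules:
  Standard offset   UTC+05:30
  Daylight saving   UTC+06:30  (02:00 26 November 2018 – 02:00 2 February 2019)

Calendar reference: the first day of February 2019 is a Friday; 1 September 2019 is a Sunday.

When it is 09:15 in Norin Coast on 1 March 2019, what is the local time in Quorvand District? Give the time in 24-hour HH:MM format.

1 February 2019 is a Friday, so the first Sunday is February 3 and the fourth is February 24.
1 September 2019 is a Sunday, so Sundays fall on 1, 8, 15, 22, 29; the last is September 29.
1 March 2019 lies within the daylight-saving period (24 February – 29 September), so Norin Coast is on daylight time, UTC−08:30.
09:15 Norin Coast + 8h30m = 17:45 UTC.
At the standard offset (UTC+05:30), 17:45 UTC + 5h30m = 23:15 Quorvand District standard time.
The standard-time date in Quorvand District, 1 March 2019, does not fall between 26 November 2018 and 2 February 2019, so daylight saving is not in effect and Quorvand District is at UTC+05:30.
17:45 UTC + 5h30m = 23:15 Quorvand District.

23:15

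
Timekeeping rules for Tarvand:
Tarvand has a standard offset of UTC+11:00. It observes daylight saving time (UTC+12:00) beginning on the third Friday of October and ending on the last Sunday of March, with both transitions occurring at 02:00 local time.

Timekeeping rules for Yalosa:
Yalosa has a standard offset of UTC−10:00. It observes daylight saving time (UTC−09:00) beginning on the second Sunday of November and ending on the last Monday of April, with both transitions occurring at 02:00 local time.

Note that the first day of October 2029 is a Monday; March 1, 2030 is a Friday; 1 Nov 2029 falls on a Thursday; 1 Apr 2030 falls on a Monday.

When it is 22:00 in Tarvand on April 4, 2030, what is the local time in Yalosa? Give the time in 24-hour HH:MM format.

1 October 2029 is a Monday, so the first Friday is October 5 and the third is October 19.
1 March 2030 is a Friday, so Sundays fall on 3, 10, 17, 24, 31; the last is March 31.
April 4, 2030 is outside the daylight-saving period (19 October 2029 – 31 March 2030), so Tarvand is on standard time, UTC+11:00.
22:00 Tarvand − 11h = 11:00 UTC.
1 November 2029 is a Thursday, so the first Sunday is November 4 and the second is November 11.
1 April 2030 is a Monday, so Mondays fall on 1, 8, 15, 22, 29; the last is April 29.
At the standard offset (UTC−10:00), 11:00 UTC − 10h = 01:00 Yalosa standard time.
Daylight saving runs 11 November 2029 – 29 April 2030; the standard-time date in Yalosa, April 4, 2030, is inside that window, so Yalosa is at UTC−09:00.
11:00 UTC − 9h = 02:00 Yalosa.

02:00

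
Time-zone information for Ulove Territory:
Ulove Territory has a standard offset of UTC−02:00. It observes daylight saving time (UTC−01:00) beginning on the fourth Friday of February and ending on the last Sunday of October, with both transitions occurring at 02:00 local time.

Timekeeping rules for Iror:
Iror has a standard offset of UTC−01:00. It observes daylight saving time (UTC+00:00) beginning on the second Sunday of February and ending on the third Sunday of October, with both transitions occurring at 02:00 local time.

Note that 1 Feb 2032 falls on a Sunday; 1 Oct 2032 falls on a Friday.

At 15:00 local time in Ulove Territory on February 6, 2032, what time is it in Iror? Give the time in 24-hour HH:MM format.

16:00

1 February 2032 is a Sunday, so the first Friday is February 6 and the fourth is February 27.
1 October 2032 is a Friday, so Sundays fall on 3, 10, 17, 24, 31; the last is October 31.
February 6, 2032 does not fall between 27 February and 31 October, so daylight saving is not in effect and Ulove Territory is at UTC−02:00.
15:00 Ulove Territory + 2h = 17:00 UTC.
1 February 2032 is a Sunday, so the first Sunday is February 1 and the second is February 8.
1 October 2032 is a Friday, so the first Sunday is October 3 and the third is October 17.
At the standard offset (UTC−01:00), 17:00 UTC − 1h = 16:00 Iror standard time.
Daylight saving runs 8 February – 17 October; the standard-time date in Iror, February 6, 2032, is outside that window, so Iror is on standard time at UTC−01:00.
17:00 UTC − 1h = 16:00 Iror.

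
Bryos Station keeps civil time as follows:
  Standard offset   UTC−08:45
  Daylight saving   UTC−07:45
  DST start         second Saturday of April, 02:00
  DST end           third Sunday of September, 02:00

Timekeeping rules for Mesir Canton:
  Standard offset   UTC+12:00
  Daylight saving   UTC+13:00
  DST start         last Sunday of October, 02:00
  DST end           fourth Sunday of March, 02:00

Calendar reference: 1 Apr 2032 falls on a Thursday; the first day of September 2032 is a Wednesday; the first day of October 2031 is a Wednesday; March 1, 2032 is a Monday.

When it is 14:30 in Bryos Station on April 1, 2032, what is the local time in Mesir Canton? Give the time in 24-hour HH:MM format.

11:15

1 April 2032 is a Thursday, so the first Saturday is April 3 and the second is April 10.
1 September 2032 is a Wednesday, so the first Sunday is September 5 and the third is September 19.
April 1, 2032 does not fall between 10 April and 19 September, so daylight saving is not in effect and Bryos Station is at UTC−08:45.
14:30 Bryos Station + 8h45m = 23:15 UTC.
1 October 2031 is a Wednesday, so Sundays fall on 5, 12, 19, 26; the last is October 26.
1 March 2032 is a Monday, so the first Sunday is March 7 and the fourth is March 28.
At the standard offset (UTC+12:00), 23:15 UTC + 12h = 11:15 Mesir Canton standard time (rolling into the next day, 2 April 2032).
The standard-time date in Mesir Canton, April 2, 2032, is outside the daylight-saving period (26 October 2031 – 28 March 2032), so Mesir Canton is on standard time, UTC+12:00.
23:15 UTC + 12h = 11:15 Mesir Canton (rolling into the next day, 2 April 2032).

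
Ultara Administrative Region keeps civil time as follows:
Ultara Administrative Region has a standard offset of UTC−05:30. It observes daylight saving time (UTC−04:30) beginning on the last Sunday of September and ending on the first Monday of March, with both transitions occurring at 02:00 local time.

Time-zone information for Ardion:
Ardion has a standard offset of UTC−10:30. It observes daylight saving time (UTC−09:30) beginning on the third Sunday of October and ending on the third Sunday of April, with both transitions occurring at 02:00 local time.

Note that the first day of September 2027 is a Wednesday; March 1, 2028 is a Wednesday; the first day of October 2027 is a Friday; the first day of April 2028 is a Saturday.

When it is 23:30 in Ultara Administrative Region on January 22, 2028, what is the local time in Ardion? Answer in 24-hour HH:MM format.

1 September 2027 is a Wednesday, so Sundays fall on 5, 12, 19, 26; the last is September 26.
1 March 2028 is a Wednesday, so the first Monday is March 6.
Daylight saving runs 26 September 2027 – 6 March 2028; January 22, 2028 is inside that window, so Ultara Administrative Region is at UTC−04:30.
23:30 Ultara Administrative Region + 4h30m = 04:00 UTC (rolling into the next day, 23 January 2028).
1 October 2027 is a Friday, so the first Sunday is October 3 and the third is October 17.
1 April 2028 is a Saturday, so the first Sunday is April 2 and the third is April 16.
At the standard offset (UTC−10:30), 04:00 UTC − 10h30m = 17:30 Ardion standard time (rolling into the previous day, 22 January 2028).
Daylight saving runs 17 October 2027 – 16 April 2028; the standard-time date in Ardion, January 22, 2028, is inside that window, so Ardion is at UTC−09:30.
04:00 UTC − 9h30m = 18:30 Ardion (rolling into the previous day, 22 January 2028).

18:30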